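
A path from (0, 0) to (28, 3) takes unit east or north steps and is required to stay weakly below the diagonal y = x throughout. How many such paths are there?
Number of paths = 4030

By the reflection principle (André's argument), the number of monotone paths to (28, 3) with n ≤ m that never go above y = x is C(31, 28) − C(31, 29) = 4495 − 465 = 4030.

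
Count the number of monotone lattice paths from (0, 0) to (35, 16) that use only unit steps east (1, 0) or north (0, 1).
Number of paths = 7174519270695

A monotone lattice path from (0, 0) to (35, 16) consists of 35 east steps and 16 north steps in some order, so it is determined by which 35 of the 51 steps are east. The count is C(51, 35) = 7174519270695.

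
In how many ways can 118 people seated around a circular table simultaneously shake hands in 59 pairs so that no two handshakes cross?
C_59 = 405944995127576985730643443367112

These noncrossing handshakes are counted by the Catalan number C_n = (1/(n + 1)) · C(2n, n). For n = 59: C_59 = (1/60) · C(118, 59) = 24356699707654619143838606602026720/60 = 405944995127576985730643443367112.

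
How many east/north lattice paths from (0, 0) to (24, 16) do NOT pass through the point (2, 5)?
Number of paths = 58787830530

Total paths from (0, 0) to (24, 16): C(40, 24) = 62852101650. Paths through (2, 5): (paths (0, 0) → (2, 5)) × (paths (2, 5) → (24, 16)) = C(7, 2) · C(33, 22) = 21 · 193536720 = 4064271120. Avoidance count = 62852101650 − 4064271120 = 58787830530.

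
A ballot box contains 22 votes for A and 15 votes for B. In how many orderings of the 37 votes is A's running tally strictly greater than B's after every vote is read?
Strict-lead orderings = 1771605360

Total orderings of the 37 votes with 22 for A: C(37, 22) = 9364199760. By the Bertrand ballot formula (Cycle Lemma / reflection principle), the number of orderings in which A is strictly ahead of B throughout is (p − q)/(p + q) · C(p + q, p) = (22 − 15)/(22 + 15) · 9364199760 = 1771605360.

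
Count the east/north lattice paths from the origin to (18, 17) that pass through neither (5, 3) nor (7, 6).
Number of paths = 2598823458

Inclusion–exclusion. Total paths: C(35, 18) = 4537567650. Through P₁: C(8, 5)·C(27, 13) = 1123264800. Through P₂: C(13, 7)·C(22, 11) = 1210521312. Since P₁ is strictly southwest of P₂, a monotone path through both must visit P₁ then P₂; paths through both = C(8, 5)·C(5, 2)·C(22, 11) = 395041920. Avoid both = 4537567650 − 1123264800 − 1210521312 + 395041920 = 2598823458.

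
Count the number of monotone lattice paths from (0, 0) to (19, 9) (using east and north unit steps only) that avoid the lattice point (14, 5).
Number of paths = 5441772

Total paths from (0, 0) to (19, 9): C(28, 19) = 6906900. Paths through (14, 5): (paths (0, 0) → (14, 5)) × (paths (14, 5) → (19, 9)) = C(19, 14) · C(9, 5) = 11628 · 126 = 1465128. Avoidance count = 6906900 − 1465128 = 5441772.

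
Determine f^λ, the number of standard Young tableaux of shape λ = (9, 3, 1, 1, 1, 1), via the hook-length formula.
# SYT of shape (9, 3, 1, 1, 1, 1) = 85800

Hook-length formula: f^λ = n! / Π hook(c), product over all cells c of the Young diagram. For λ = (9, 3, 1, 1, 1, 1), n = 16 boxes. Hook lengths by row (left-to-right, top-to-bottom): [14, 9, 8, 6, 5, 4, 3, 2, 1]; [7, 2, 1]; [4]; [3]; [2]; [1]. Product of hooks = 243855360. So f^λ = 16! / 243855360 = 20922789888000 / 243855360 = 85800.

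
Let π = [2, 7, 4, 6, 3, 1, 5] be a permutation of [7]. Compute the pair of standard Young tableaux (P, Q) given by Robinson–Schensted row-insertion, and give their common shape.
P = [1, 3, 5] / [2, 6] / [4] / [7];  Q = [1, 2, 4] / [3, 7] / [5] / [6];  common shape = (3, 2, 1, 1)

Row-insert the values π_1, π_2, … into P one at a time, bumping the leftmost entry strictly greater than the inserted value down to the next row. The recording tableau Q records, in position (i, j), the step at which that cell was added to P.
  Insert 2 (step 1): P = [2];  Q = [1]
  Insert 7 (step 2): P = [2, 7];  Q = [1, 2]
  Insert 4 (step 3): P = [2, 4] / [7];  Q = [1, 2] / [3]
  Insert 6 (step 4): P = [2, 4, 6] / [7];  Q = [1, 2, 4] / [3]
  Insert 3 (step 5): P = [2, 3, 6] / [4] / [7];  Q = [1, 2, 4] / [3] / [5]
  Insert 1 (step 6): P = [1, 3, 6] / [2] / [4] / [7];  Q = [1, 2, 4] / [3] / [5] / [6]
  Insert 5 (step 7): P = [1, 3, 5] / [2, 6] / [4] / [7];  Q = [1, 2, 4] / [3, 7] / [5] / [6]
Final shape: (3, 2, 1, 1).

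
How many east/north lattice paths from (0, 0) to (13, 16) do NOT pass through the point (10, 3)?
Number of paths = 67703755

Total paths from (0, 0) to (13, 16): C(29, 13) = 67863915. Paths through (10, 3): (paths (0, 0) → (10, 3)) × (paths (10, 3) → (13, 16)) = C(13, 10) · C(16, 3) = 286 · 560 = 160160. Avoidance count = 67863915 − 160160 = 67703755.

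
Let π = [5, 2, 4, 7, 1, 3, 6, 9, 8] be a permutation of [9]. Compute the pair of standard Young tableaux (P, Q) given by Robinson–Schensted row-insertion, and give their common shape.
P = [1, 3, 6, 8] / [2, 4, 7, 9] / [5];  Q = [1, 3, 4, 8] / [2, 6, 7, 9] / [5];  common shape = (4, 4, 1)

Row-insert the values π_1, π_2, … into P one at a time, bumping the leftmost entry strictly greater than the inserted value down to the next row. The recording tableau Q records, in position (i, j), the step at which that cell was added to P.
  Insert 5 (step 1): P = [5];  Q = [1]
  Insert 2 (step 2): P = [2] / [5];  Q = [1] / [2]
  Insert 4 (step 3): P = [2, 4] / [5];  Q = [1, 3] / [2]
  Insert 7 (step 4): P = [2, 4, 7] / [5];  Q = [1, 3, 4] / [2]
  Insert 1 (step 5): P = [1, 4, 7] / [2] / [5];  Q = [1, 3, 4] / [2] / [5]
  Insert 3 (step 6): P = [1, 3, 7] / [2, 4] / [5];  Q = [1, 3, 4] / [2, 6] / [5]
  Insert 6 (step 7): P = [1, 3, 6] / [2, 4, 7] / [5];  Q = [1, 3, 4] / [2, 6, 7] / [5]
  Insert 9 (step 8): P = [1, 3, 6, 9] / [2, 4, 7] / [5];  Q = [1, 3, 4, 8] / [2, 6, 7] / [5]
  Insert 8 (step 9): P = [1, 3, 6, 8] / [2, 4, 7, 9] / [5];  Q = [1, 3, 4, 8] / [2, 6, 7, 9] / [5]
Final shape: (4, 4, 1).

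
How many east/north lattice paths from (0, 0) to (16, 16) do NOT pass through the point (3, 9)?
Number of paths = 584025990

Total paths from (0, 0) to (16, 16): C(32, 16) = 601080390. Paths through (3, 9): (paths (0, 0) → (3, 9)) × (paths (3, 9) → (16, 16)) = C(12, 3) · C(20, 13) = 220 · 77520 = 17054400. Avoidance count = 601080390 − 17054400 = 584025990.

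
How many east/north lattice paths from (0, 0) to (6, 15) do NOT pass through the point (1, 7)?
Number of paths = 43968

Total paths from (0, 0) to (6, 15): C(21, 6) = 54264. Paths through (1, 7): (paths (0, 0) → (1, 7)) × (paths (1, 7) → (6, 15)) = C(8, 1) · C(13, 5) = 8 · 1287 = 10296. Avoidance count = 54264 − 10296 = 43968.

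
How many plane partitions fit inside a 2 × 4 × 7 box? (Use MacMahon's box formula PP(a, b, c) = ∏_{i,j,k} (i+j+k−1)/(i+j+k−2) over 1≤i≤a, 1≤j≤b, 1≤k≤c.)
PP(2, 4, 7) = 32670

Evaluate the triple product over i = 1..2, j = 1..4, k = 1..7. The factors are (2/1) · (3/2) · (4/3) · (5/4) · (6/5) · (7/6) · (8/7) · (3/2) · … (56 factors total). The numerators and denominators telescope so the product is an integer; carrying out the multiplication exactly gives PP(2, 4, 7) = 32670.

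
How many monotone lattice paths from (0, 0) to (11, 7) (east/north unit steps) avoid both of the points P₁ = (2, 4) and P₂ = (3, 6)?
Number of paths = 28173

Inclusion–exclusion. Total paths: C(18, 11) = 31824. Through P₁: C(6, 2)·C(12, 9) = 3300. Through P₂: C(9, 3)·C(9, 8) = 756. Since P₁ is strictly southwest of P₂, a monotone path through both must visit P₁ then P₂; paths through both = C(6, 2)·C(3, 1)·C(9, 8) = 405. Avoid both = 31824 − 3300 − 756 + 405 = 28173.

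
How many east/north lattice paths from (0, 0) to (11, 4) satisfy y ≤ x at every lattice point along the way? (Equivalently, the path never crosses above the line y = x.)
Number of paths = 910

By the reflection principle (André's argument), the number of monotone paths to (11, 4) with n ≤ m that never go above y = x is C(15, 11) − C(15, 12) = 1365 − 455 = 910.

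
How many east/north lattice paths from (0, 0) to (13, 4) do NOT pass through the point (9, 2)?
Number of paths = 1555

Total paths from (0, 0) to (13, 4): C(17, 13) = 2380. Paths through (9, 2): (paths (0, 0) → (9, 2)) × (paths (9, 2) → (13, 4)) = C(11, 9) · C(6, 4) = 55 · 15 = 825. Avoidance count = 2380 − 825 = 1555.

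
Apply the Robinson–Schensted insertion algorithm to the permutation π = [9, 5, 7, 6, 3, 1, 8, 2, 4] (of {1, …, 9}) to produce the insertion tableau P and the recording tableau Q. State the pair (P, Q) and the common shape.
P = [1, 2, 4] / [3, 6, 8] / [5] / [7] / [9];  Q = [1, 3, 7] / [2, 8, 9] / [4] / [5] / [6];  common shape = (3, 3, 1, 1, 1)

Row-insert the values π_1, π_2, … into P one at a time, bumping the leftmost entry strictly greater than the inserted value down to the next row. The recording tableau Q records, in position (i, j), the step at which that cell was added to P.
  Insert 9 (step 1): P = [9];  Q = [1]
  Insert 5 (step 2): P = [5] / [9];  Q = [1] / [2]
  Insert 7 (step 3): P = [5, 7] / [9];  Q = [1, 3] / [2]
  Insert 6 (step 4): P = [5, 6] / [7] / [9];  Q = [1, 3] / [2] / [4]
  Insert 3 (step 5): P = [3, 6] / [5] / [7] / [9];  Q = [1, 3] / [2] / [4] / [5]
  Insert 1 (step 6): P = [1, 6] / [3] / [5] / [7] / [9];  Q = [1, 3] / [2] / [4] / [5] / [6]
  Insert 8 (step 7): P = [1, 6, 8] / [3] / [5] / [7] / [9];  Q = [1, 3, 7] / [2] / [4] / [5] / [6]
  Insert 2 (step 8): P = [1, 2, 8] / [3, 6] / [5] / [7] / [9];  Q = [1, 3, 7] / [2, 8] / [4] / [5] / [6]
  Insert 4 (step 9): P = [1, 2, 4] / [3, 6, 8] / [5] / [7] / [9];  Q = [1, 3, 7] / [2, 8, 9] / [4] / [5] / [6]
Final shape: (3, 3, 1, 1, 1).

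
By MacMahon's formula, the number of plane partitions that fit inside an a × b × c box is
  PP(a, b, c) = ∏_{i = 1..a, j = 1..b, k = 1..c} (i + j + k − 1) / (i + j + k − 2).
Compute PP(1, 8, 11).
PP(1, 8, 11) = 75582

Evaluate the triple product over i = 1..1, j = 1..8, k = 1..11. The factors are (2/1) · (3/2) · (4/3) · (5/4) · (6/5) · (7/6) · (8/7) · (9/8) · … (88 factors total). The numerators and denominators telescope so the product is an integer; carrying out the multiplication exactly gives PP(1, 8, 11) = 75582.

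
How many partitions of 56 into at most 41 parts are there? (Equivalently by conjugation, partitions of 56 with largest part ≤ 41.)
p(56, parts ≤ 41) = 526315

Use the recurrence p(n, m) = p(n, m−1) + p(n−m, m): either the largest part is < m (count p(n, m−1)) or the largest part is exactly m (remove one copy of m, count p(n−m, m)). With p(0, ·) = 1 this gives p(56, parts ≤ 41) = 526315. (By conjugating Young diagrams, this also counts partitions of 56 into at most 41 parts.)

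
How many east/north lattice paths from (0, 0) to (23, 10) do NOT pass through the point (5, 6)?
Number of paths = 89181510

Total paths from (0, 0) to (23, 10): C(33, 23) = 92561040. Paths through (5, 6): (paths (0, 0) → (5, 6)) × (paths (5, 6) → (23, 10)) = C(11, 5) · C(22, 18) = 462 · 7315 = 3379530. Avoidance count = 92561040 − 3379530 = 89181510.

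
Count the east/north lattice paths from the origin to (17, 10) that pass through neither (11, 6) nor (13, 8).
Number of paths = 3898815

Inclusion–exclusion. Total paths: C(27, 17) = 8436285. Through P₁: C(17, 11)·C(10, 6) = 2598960. Through P₂: C(21, 13)·C(6, 4) = 3052350. Since P₁ is strictly southwest of P₂, a monotone path through both must visit P₁ then P₂; paths through both = C(17, 11)·C(4, 2)·C(6, 4) = 1113840. Avoid both = 8436285 − 2598960 − 3052350 + 1113840 = 3898815.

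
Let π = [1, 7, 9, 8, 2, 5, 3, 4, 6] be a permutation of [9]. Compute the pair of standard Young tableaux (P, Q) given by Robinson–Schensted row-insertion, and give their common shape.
P = [1, 2, 3, 4, 6] / [5, 8] / [7] / [9];  Q = [1, 2, 3, 8, 9] / [4, 6] / [5] / [7];  common shape = (5, 2, 1, 1)

Row-insert the values π_1, π_2, … into P one at a time, bumping the leftmost entry strictly greater than the inserted value down to the next row. The recording tableau Q records, in position (i, j), the step at which that cell was added to P.
  Insert 1 (step 1): P = [1];  Q = [1]
  Insert 7 (step 2): P = [1, 7];  Q = [1, 2]
  Insert 9 (step 3): P = [1, 7, 9];  Q = [1, 2, 3]
  Insert 8 (step 4): P = [1, 7, 8] / [9];  Q = [1, 2, 3] / [4]
  Insert 2 (step 5): P = [1, 2, 8] / [7] / [9];  Q = [1, 2, 3] / [4] / [5]
  Insert 5 (step 6): P = [1, 2, 5] / [7, 8] / [9];  Q = [1, 2, 3] / [4, 6] / [5]
  Insert 3 (step 7): P = [1, 2, 3] / [5, 8] / [7] / [9];  Q = [1, 2, 3] / [4, 6] / [5] / [7]
  Insert 4 (step 8): P = [1, 2, 3, 4] / [5, 8] / [7] / [9];  Q = [1, 2, 3, 8] / [4, 6] / [5] / [7]
  Insert 6 (step 9): P = [1, 2, 3, 4, 6] / [5, 8] / [7] / [9];  Q = [1, 2, 3, 8, 9] / [4, 6] / [5] / [7]
Final shape: (5, 2, 1, 1).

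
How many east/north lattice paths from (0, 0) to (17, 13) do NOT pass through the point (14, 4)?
Number of paths = 119086650

Total paths from (0, 0) to (17, 13): C(30, 17) = 119759850. Paths through (14, 4): (paths (0, 0) → (14, 4)) × (paths (14, 4) → (17, 13)) = C(18, 14) · C(12, 3) = 3060 · 220 = 673200. Avoidance count = 119759850 − 673200 = 119086650.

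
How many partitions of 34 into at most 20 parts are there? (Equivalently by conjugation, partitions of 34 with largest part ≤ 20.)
p(34, parts ≤ 20) = 11937

Use the recurrence p(n, m) = p(n, m−1) + p(n−m, m): either the largest part is < m (count p(n, m−1)) or the largest part is exactly m (remove one copy of m, count p(n−m, m)). With p(0, ·) = 1 this gives p(34, parts ≤ 20) = 11937. (By conjugating Young diagrams, this also counts partitions of 34 into at most 20 parts.)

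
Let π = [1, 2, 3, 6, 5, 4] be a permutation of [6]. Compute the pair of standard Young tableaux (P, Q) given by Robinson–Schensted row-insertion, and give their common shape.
P = [1, 2, 3, 4] / [5] / [6];  Q = [1, 2, 3, 4] / [5] / [6];  common shape = (4, 1, 1)

Row-insert the values π_1, π_2, … into P one at a time, bumping the leftmost entry strictly greater than the inserted value down to the next row. The recording tableau Q records, in position (i, j), the step at which that cell was added to P.
  Insert 1 (step 1): P = [1];  Q = [1]
  Insert 2 (step 2): P = [1, 2];  Q = [1, 2]
  Insert 3 (step 3): P = [1, 2, 3];  Q = [1, 2, 3]
  Insert 6 (step 4): P = [1, 2, 3, 6];  Q = [1, 2, 3, 4]
  Insert 5 (step 5): P = [1, 2, 3, 5] / [6];  Q = [1, 2, 3, 4] / [5]
  Insert 4 (step 6): P = [1, 2, 3, 4] / [5] / [6];  Q = [1, 2, 3, 4] / [5] / [6]
Final shape: (4, 1, 1).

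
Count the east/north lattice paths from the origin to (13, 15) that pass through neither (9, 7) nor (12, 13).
Number of paths = 19061340

Inclusion–exclusion. Total paths: C(28, 13) = 37442160. Through P₁: C(16, 9)·C(12, 4) = 5662800. Through P₂: C(25, 12)·C(3, 1) = 15600900. Since P₁ is strictly southwest of P₂, a monotone path through both must visit P₁ then P₂; paths through both = C(16, 9)·C(9, 3)·C(3, 1) = 2882880. Avoid both = 37442160 − 5662800 − 15600900 + 2882880 = 19061340.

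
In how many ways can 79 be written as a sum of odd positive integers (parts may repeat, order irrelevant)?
p_odd(79) = 70488

Enumerate partitions using only odd parts via the recurrence o(n, m) = o(n, m−2) + o(n−m, m) over odd m, starting from the largest odd part ≤ n. This gives p_odd(79) = 70488. (Euler's theorem: equals the count of distinct-part partitions.)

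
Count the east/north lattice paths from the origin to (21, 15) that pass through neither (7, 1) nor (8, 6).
Number of paths = 3777093660

Inclusion–exclusion. Total paths: C(36, 21) = 5567902560. Through P₁: C(8, 7)·C(28, 14) = 320932800. Through P₂: C(14, 8)·C(22, 13) = 1493752260. Since P₁ is strictly southwest of P₂, a monotone path through both must visit P₁ then P₂; paths through both = C(8, 7)·C(6, 1)·C(22, 13) = 23876160. Avoid both = 5567902560 − 320932800 − 1493752260 + 23876160 = 3777093660.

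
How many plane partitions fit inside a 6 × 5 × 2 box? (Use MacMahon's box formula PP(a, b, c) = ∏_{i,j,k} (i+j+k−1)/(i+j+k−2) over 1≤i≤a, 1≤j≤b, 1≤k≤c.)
PP(6, 5, 2) = 60984

Evaluate the triple product over i = 1..6, j = 1..5, k = 1..2. The factors are (2/1) · (3/2) · (3/2) · (4/3) · (4/3) · (5/4) · (5/4) · (6/5) · … (60 factors total). The numerators and denominators telescope so the product is an integer; carrying out the multiplication exactly gives PP(6, 5, 2) = 60984.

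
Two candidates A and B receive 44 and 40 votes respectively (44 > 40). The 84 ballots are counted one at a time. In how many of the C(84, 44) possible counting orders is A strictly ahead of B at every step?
Strict-lead orderings = 72764619381276463742220

Total orderings of the 84 votes with 44 for A: C(84, 44) = 1528057007006805738586620. By the Bertrand ballot formula (Cycle Lemma / reflection principle), the number of orderings in which A is strictly ahead of B throughout is (p − q)/(p + q) · C(p + q, p) = (44 − 40)/(44 + 40) · 1528057007006805738586620 = 72764619381276463742220.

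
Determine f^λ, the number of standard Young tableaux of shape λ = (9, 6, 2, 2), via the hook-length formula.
# SYT of shape (9, 6, 2, 2) = 5668650

Hook-length formula: f^λ = n! / Π hook(c), product over all cells c of the Young diagram. For λ = (9, 6, 2, 2), n = 19 boxes. Hook lengths by row (left-to-right, top-to-bottom): [12, 11, 8, 7, 6, 5, 3, 2, 1]; [8, 7, 4, 3, 2, 1]; [3, 2]; [2, 1]. Product of hooks = 21459271680. So f^λ = 19! / 21459271680 = 121645100408832000 / 21459271680 = 5668650.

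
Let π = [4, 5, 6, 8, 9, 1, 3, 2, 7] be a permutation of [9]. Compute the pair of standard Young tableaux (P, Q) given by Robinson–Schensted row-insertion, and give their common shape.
P = [1, 2, 6, 7, 9] / [3, 5, 8] / [4];  Q = [1, 2, 3, 4, 5] / [6, 7, 9] / [8];  common shape = (5, 3, 1)

Row-insert the values π_1, π_2, … into P one at a time, bumping the leftmost entry strictly greater than the inserted value down to the next row. The recording tableau Q records, in position (i, j), the step at which that cell was added to P.
  Insert 4 (step 1): P = [4];  Q = [1]
  Insert 5 (step 2): P = [4, 5];  Q = [1, 2]
  Insert 6 (step 3): P = [4, 5, 6];  Q = [1, 2, 3]
  Insert 8 (step 4): P = [4, 5, 6, 8];  Q = [1, 2, 3, 4]
  Insert 9 (step 5): P = [4, 5, 6, 8, 9];  Q = [1, 2, 3, 4, 5]
  Insert 1 (step 6): P = [1, 5, 6, 8, 9] / [4];  Q = [1, 2, 3, 4, 5] / [6]
  Insert 3 (step 7): P = [1, 3, 6, 8, 9] / [4, 5];  Q = [1, 2, 3, 4, 5] / [6, 7]
  Insert 2 (step 8): P = [1, 2, 6, 8, 9] / [3, 5] / [4];  Q = [1, 2, 3, 4, 5] / [6, 7] / [8]
  Insert 7 (step 9): P = [1, 2, 6, 7, 9] / [3, 5, 8] / [4];  Q = [1, 2, 3, 4, 5] / [6, 7, 9] / [8]
Final shape: (5, 3, 1).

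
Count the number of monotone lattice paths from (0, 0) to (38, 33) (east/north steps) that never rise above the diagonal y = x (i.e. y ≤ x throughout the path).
Number of paths = 28810040646101092420

By the reflection principle (André's argument), the number of monotone paths to (38, 33) with n ≤ m that never go above y = x is C(71, 38) − C(71, 39) = 187265264199657100730 − 158455223553556008310 = 28810040646101092420.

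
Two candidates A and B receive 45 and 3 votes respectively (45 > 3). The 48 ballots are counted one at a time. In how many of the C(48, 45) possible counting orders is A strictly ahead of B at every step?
Strict-lead orderings = 15134

Total orderings of the 48 votes with 45 for A: C(48, 45) = 17296. By the Bertrand ballot formula (Cycle Lemma / reflection principle), the number of orderings in which A is strictly ahead of B throughout is (p − q)/(p + q) · C(p + q, p) = (45 − 3)/(45 + 3) · 17296 = 15134.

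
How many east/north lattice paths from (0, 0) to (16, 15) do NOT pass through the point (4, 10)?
Number of paths = 294346007

Total paths from (0, 0) to (16, 15): C(31, 16) = 300540195. Paths through (4, 10): (paths (0, 0) → (4, 10)) × (paths (4, 10) → (16, 15)) = C(14, 4) · C(17, 12) = 1001 · 6188 = 6194188. Avoidance count = 300540195 − 6194188 = 294346007.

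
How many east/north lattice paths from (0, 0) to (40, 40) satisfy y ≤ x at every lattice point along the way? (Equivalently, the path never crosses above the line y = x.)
Number of paths = 2622127042276492108820

By the reflection principle (André's argument), the number of monotone paths to (40, 40) with n ≤ m that never go above y = x is C(80, 40) − C(80, 41) = 107507208733336176461620 − 104885081691059684352800 = 2622127042276492108820.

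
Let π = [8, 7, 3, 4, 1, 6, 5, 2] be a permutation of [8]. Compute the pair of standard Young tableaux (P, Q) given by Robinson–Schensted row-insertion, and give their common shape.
P = [1, 2, 5] / [3, 4] / [6] / [7] / [8];  Q = [1, 4, 6] / [2, 7] / [3] / [5] / [8];  common shape = (3, 2, 1, 1, 1)

Row-insert the values π_1, π_2, … into P one at a time, bumping the leftmost entry strictly greater than the inserted value down to the next row. The recording tableau Q records, in position (i, j), the step at which that cell was added to P.
  Insert 8 (step 1): P = [8];  Q = [1]
  Insert 7 (step 2): P = [7] / [8];  Q = [1] / [2]
  Insert 3 (step 3): P = [3] / [7] / [8];  Q = [1] / [2] / [3]
  Insert 4 (step 4): P = [3, 4] / [7] / [8];  Q = [1, 4] / [2] / [3]
  Insert 1 (step 5): P = [1, 4] / [3] / [7] / [8];  Q = [1, 4] / [2] / [3] / [5]
  Insert 6 (step 6): P = [1, 4, 6] / [3] / [7] / [8];  Q = [1, 4, 6] / [2] / [3] / [5]
  Insert 5 (step 7): P = [1, 4, 5] / [3, 6] / [7] / [8];  Q = [1, 4, 6] / [2, 7] / [3] / [5]
  Insert 2 (step 8): P = [1, 2, 5] / [3, 4] / [6] / [7] / [8];  Q = [1, 4, 6] / [2, 7] / [3] / [5] / [8]
Final shape: (3, 2, 1, 1, 1).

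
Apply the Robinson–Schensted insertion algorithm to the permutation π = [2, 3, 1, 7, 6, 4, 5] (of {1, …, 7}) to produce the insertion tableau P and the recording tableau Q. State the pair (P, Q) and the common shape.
P = [1, 3, 4, 5] / [2, 6] / [7];  Q = [1, 2, 4, 7] / [3, 5] / [6];  common shape = (4, 2, 1)

Row-insert the values π_1, π_2, … into P one at a time, bumping the leftmost entry strictly greater than the inserted value down to the next row. The recording tableau Q records, in position (i, j), the step at which that cell was added to P.
  Insert 2 (step 1): P = [2];  Q = [1]
  Insert 3 (step 2): P = [2, 3];  Q = [1, 2]
  Insert 1 (step 3): P = [1, 3] / [2];  Q = [1, 2] / [3]
  Insert 7 (step 4): P = [1, 3, 7] / [2];  Q = [1, 2, 4] / [3]
  Insert 6 (step 5): P = [1, 3, 6] / [2, 7];  Q = [1, 2, 4] / [3, 5]
  Insert 4 (step 6): P = [1, 3, 4] / [2, 6] / [7];  Q = [1, 2, 4] / [3, 5] / [6]
  Insert 5 (step 7): P = [1, 3, 4, 5] / [2, 6] / [7];  Q = [1, 2, 4, 7] / [3, 5] / [6]
Final shape: (4, 2, 1).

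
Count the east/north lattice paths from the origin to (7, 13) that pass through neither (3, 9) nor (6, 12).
Number of paths = 33792

Inclusion–exclusion. Total paths: C(20, 7) = 77520. Through P₁: C(12, 3)·C(8, 4) = 15400. Through P₂: C(18, 6)·C(2, 1) = 37128. Since P₁ is strictly southwest of P₂, a monotone path through both must visit P₁ then P₂; paths through both = C(12, 3)·C(6, 3)·C(2, 1) = 8800. Avoid both = 77520 − 15400 − 37128 + 8800 = 33792.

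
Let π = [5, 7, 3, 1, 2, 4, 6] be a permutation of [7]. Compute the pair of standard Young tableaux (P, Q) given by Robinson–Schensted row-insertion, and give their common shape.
P = [1, 2, 4, 6] / [3, 7] / [5];  Q = [1, 2, 6, 7] / [3, 5] / [4];  common shape = (4, 2, 1)

Row-insert the values π_1, π_2, … into P one at a time, bumping the leftmost entry strictly greater than the inserted value down to the next row. The recording tableau Q records, in position (i, j), the step at which that cell was added to P.
  Insert 5 (step 1): P = [5];  Q = [1]
  Insert 7 (step 2): P = [5, 7];  Q = [1, 2]
  Insert 3 (step 3): P = [3, 7] / [5];  Q = [1, 2] / [3]
  Insert 1 (step 4): P = [1, 7] / [3] / [5];  Q = [1, 2] / [3] / [4]
  Insert 2 (step 5): P = [1, 2] / [3, 7] / [5];  Q = [1, 2] / [3, 5] / [4]
  Insert 4 (step 6): P = [1, 2, 4] / [3, 7] / [5];  Q = [1, 2, 6] / [3, 5] / [4]
  Insert 6 (step 7): P = [1, 2, 4, 6] / [3, 7] / [5];  Q = [1, 2, 6, 7] / [3, 5] / [4]
Final shape: (4, 2, 1).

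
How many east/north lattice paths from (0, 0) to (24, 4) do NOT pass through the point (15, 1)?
Number of paths = 16955

Total paths from (0, 0) to (24, 4): C(28, 24) = 20475. Paths through (15, 1): (paths (0, 0) → (15, 1)) × (paths (15, 1) → (24, 4)) = C(16, 15) · C(12, 9) = 16 · 220 = 3520. Avoidance count = 20475 − 3520 = 16955.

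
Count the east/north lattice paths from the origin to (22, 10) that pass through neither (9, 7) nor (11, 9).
Number of paths = 56914000

Inclusion–exclusion. Total paths: C(32, 22) = 64512240. Through P₁: C(16, 9)·C(16, 13) = 6406400. Through P₂: C(20, 11)·C(12, 11) = 2015520. Since P₁ is strictly southwest of P₂, a monotone path through both must visit P₁ then P₂; paths through both = C(16, 9)·C(4, 2)·C(12, 11) = 823680. Avoid both = 64512240 − 6406400 − 2015520 + 823680 = 56914000.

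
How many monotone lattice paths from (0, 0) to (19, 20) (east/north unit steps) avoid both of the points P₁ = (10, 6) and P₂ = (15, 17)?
Number of paths = 43803174730

Inclusion–exclusion. Total paths: C(39, 19) = 68923264410. Through P₁: C(16, 10)·C(23, 9) = 6544057520. Through P₂: C(32, 15)·C(7, 4) = 19800295200. Since P₁ is strictly southwest of P₂, a monotone path through both must visit P₁ then P₂; paths through both = C(16, 10)·C(16, 5)·C(7, 4) = 1224263040. Avoid both = 68923264410 − 6544057520 − 19800295200 + 1224263040 = 43803174730.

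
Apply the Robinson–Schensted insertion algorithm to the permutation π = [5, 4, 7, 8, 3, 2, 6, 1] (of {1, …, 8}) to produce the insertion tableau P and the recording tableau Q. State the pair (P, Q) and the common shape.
P = [1, 6, 8] / [2, 7] / [3] / [4] / [5];  Q = [1, 3, 4] / [2, 7] / [5] / [6] / [8];  common shape = (3, 2, 1, 1, 1)

Row-insert the values π_1, π_2, … into P one at a time, bumping the leftmost entry strictly greater than the inserted value down to the next row. The recording tableau Q records, in position (i, j), the step at which that cell was added to P.
  Insert 5 (step 1): P = [5];  Q = [1]
  Insert 4 (step 2): P = [4] / [5];  Q = [1] / [2]
  Insert 7 (step 3): P = [4, 7] / [5];  Q = [1, 3] / [2]
  Insert 8 (step 4): P = [4, 7, 8] / [5];  Q = [1, 3, 4] / [2]
  Insert 3 (step 5): P = [3, 7, 8] / [4] / [5];  Q = [1, 3, 4] / [2] / [5]
  Insert 2 (step 6): P = [2, 7, 8] / [3] / [4] / [5];  Q = [1, 3, 4] / [2] / [5] / [6]
  Insert 6 (step 7): P = [2, 6, 8] / [3, 7] / [4] / [5];  Q = [1, 3, 4] / [2, 7] / [5] / [6]
  Insert 1 (step 8): P = [1, 6, 8] / [2, 7] / [3] / [4] / [5];  Q = [1, 3, 4] / [2, 7] / [5] / [6] / [8]
Final shape: (3, 2, 1, 1, 1).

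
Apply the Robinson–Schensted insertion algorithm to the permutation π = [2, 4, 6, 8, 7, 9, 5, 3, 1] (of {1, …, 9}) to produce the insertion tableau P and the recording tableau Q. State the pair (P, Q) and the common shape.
P = [1, 3, 5, 7, 9] / [2] / [4] / [6] / [8];  Q = [1, 2, 3, 4, 6] / [5] / [7] / [8] / [9];  common shape = (5, 1, 1, 1, 1)

Row-insert the values π_1, π_2, … into P one at a time, bumping the leftmost entry strictly greater than the inserted value down to the next row. The recording tableau Q records, in position (i, j), the step at which that cell was added to P.
  Insert 2 (step 1): P = [2];  Q = [1]
  Insert 4 (step 2): P = [2, 4];  Q = [1, 2]
  Insert 6 (step 3): P = [2, 4, 6];  Q = [1, 2, 3]
  Insert 8 (step 4): P = [2, 4, 6, 8];  Q = [1, 2, 3, 4]
  Insert 7 (step 5): P = [2, 4, 6, 7] / [8];  Q = [1, 2, 3, 4] / [5]
  Insert 9 (step 6): P = [2, 4, 6, 7, 9] / [8];  Q = [1, 2, 3, 4, 6] / [5]
  Insert 5 (step 7): P = [2, 4, 5, 7, 9] / [6] / [8];  Q = [1, 2, 3, 4, 6] / [5] / [7]
  Insert 3 (step 8): P = [2, 3, 5, 7, 9] / [4] / [6] / [8];  Q = [1, 2, 3, 4, 6] / [5] / [7] / [8]
  Insert 1 (step 9): P = [1, 3, 5, 7, 9] / [2] / [4] / [6] / [8];  Q = [1, 2, 3, 4, 6] / [5] / [7] / [8] / [9]
Final shape: (5, 1, 1, 1, 1).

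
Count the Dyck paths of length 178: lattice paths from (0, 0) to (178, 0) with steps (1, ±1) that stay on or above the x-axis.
C_89 = 254224158304000796523953440778841647086547372026600

These Dyck paths are counted by the Catalan number C_n = (1/(n + 1)) · C(2n, n). For n = 89: C_89 = (1/90) · C(178, 89) = 22880174247360071687155809670095748237789263482394000/90 = 254224158304000796523953440778841647086547372026600.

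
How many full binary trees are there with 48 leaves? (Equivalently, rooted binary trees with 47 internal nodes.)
C_47 = 33868773757191046886429490

These full binary trees are counted by the Catalan number C_n = (1/(n + 1)) · C(2n, n). For n = 47: C_47 = (1/48) · C(94, 47) = 1625701140345170250548615520/48 = 33868773757191046886429490.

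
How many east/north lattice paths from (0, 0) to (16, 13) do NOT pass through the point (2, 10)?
Number of paths = 67819035

Total paths from (0, 0) to (16, 13): C(29, 16) = 67863915. Paths through (2, 10): (paths (0, 0) → (2, 10)) × (paths (2, 10) → (16, 13)) = C(12, 2) · C(17, 14) = 66 · 680 = 44880. Avoidance count = 67863915 − 44880 = 67819035.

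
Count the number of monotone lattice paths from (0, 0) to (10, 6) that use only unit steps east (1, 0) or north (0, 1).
Number of paths = 8008

A monotone lattice path from (0, 0) to (10, 6) consists of 10 east steps and 6 north steps in some order, so it is determined by which 10 of the 16 steps are east. The count is C(16, 10) = 8008.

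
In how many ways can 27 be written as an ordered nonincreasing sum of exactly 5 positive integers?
p(27, 5 parts) = 255

Partitions of n into exactly k parts are in bijection with partitions of n − k into at most k parts (subtract 1 from each part). So p(27, exactly 5) = p(22, parts ≤ 5). Computing via the recurrence p(m, j) = p(m, j−1) + p(m−j, j) gives 255.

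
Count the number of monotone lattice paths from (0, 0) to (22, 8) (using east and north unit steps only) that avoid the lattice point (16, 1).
Number of paths = 5823753

Total paths from (0, 0) to (22, 8): C(30, 22) = 5852925. Paths through (16, 1): (paths (0, 0) → (16, 1)) × (paths (16, 1) → (22, 8)) = C(17, 16) · C(13, 6) = 17 · 1716 = 29172. Avoidance count = 5852925 − 29172 = 5823753.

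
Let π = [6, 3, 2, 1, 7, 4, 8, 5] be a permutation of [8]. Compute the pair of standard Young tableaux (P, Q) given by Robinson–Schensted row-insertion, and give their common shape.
P = [1, 4, 5] / [2, 7, 8] / [3] / [6];  Q = [1, 5, 7] / [2, 6, 8] / [3] / [4];  common shape = (3, 3, 1, 1)

Row-insert the values π_1, π_2, … into P one at a time, bumping the leftmost entry strictly greater than the inserted value down to the next row. The recording tableau Q records, in position (i, j), the step at which that cell was added to P.
  Insert 6 (step 1): P = [6];  Q = [1]
  Insert 3 (step 2): P = [3] / [6];  Q = [1] / [2]
  Insert 2 (step 3): P = [2] / [3] / [6];  Q = [1] / [2] / [3]
  Insert 1 (step 4): P = [1] / [2] / [3] / [6];  Q = [1] / [2] / [3] / [4]
  Insert 7 (step 5): P = [1, 7] / [2] / [3] / [6];  Q = [1, 5] / [2] / [3] / [4]
  Insert 4 (step 6): P = [1, 4] / [2, 7] / [3] / [6];  Q = [1, 5] / [2, 6] / [3] / [4]
  Insert 8 (step 7): P = [1, 4, 8] / [2, 7] / [3] / [6];  Q = [1, 5, 7] / [2, 6] / [3] / [4]
  Insert 5 (step 8): P = [1, 4, 5] / [2, 7, 8] / [3] / [6];  Q = [1, 5, 7] / [2, 6, 8] / [3] / [4]
Final shape: (3, 3, 1, 1).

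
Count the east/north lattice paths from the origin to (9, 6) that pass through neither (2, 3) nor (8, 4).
Number of paths = 2530

Inclusion–exclusion. Total paths: C(15, 9) = 5005. Through P₁: C(5, 2)·C(10, 7) = 1200. Through P₂: C(12, 8)·C(3, 1) = 1485. Since P₁ is strictly southwest of P₂, a monotone path through both must visit P₁ then P₂; paths through both = C(5, 2)·C(7, 6)·C(3, 1) = 210. Avoid both = 5005 − 1200 − 1485 + 210 = 2530.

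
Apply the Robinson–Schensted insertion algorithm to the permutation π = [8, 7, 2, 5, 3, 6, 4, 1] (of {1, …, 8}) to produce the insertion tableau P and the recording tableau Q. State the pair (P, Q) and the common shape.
P = [1, 3, 4] / [2, 6] / [5] / [7] / [8];  Q = [1, 4, 6] / [2, 7] / [3] / [5] / [8];  common shape = (3, 2, 1, 1, 1)

Row-insert the values π_1, π_2, … into P one at a time, bumping the leftmost entry strictly greater than the inserted value down to the next row. The recording tableau Q records, in position (i, j), the step at which that cell was added to P.
  Insert 8 (step 1): P = [8];  Q = [1]
  Insert 7 (step 2): P = [7] / [8];  Q = [1] / [2]
  Insert 2 (step 3): P = [2] / [7] / [8];  Q = [1] / [2] / [3]
  Insert 5 (step 4): P = [2, 5] / [7] / [8];  Q = [1, 4] / [2] / [3]
  Insert 3 (step 5): P = [2, 3] / [5] / [7] / [8];  Q = [1, 4] / [2] / [3] / [5]
  Insert 6 (step 6): P = [2, 3, 6] / [5] / [7] / [8];  Q = [1, 4, 6] / [2] / [3] / [5]
  Insert 4 (step 7): P = [2, 3, 4] / [5, 6] / [7] / [8];  Q = [1, 4, 6] / [2, 7] / [3] / [5]
  Insert 1 (step 8): P = [1, 3, 4] / [2, 6] / [5] / [7] / [8];  Q = [1, 4, 6] / [2, 7] / [3] / [5] / [8]
Final shape: (3, 2, 1, 1, 1).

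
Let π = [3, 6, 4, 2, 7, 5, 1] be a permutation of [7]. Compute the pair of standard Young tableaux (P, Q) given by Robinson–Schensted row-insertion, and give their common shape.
P = [1, 4, 5] / [2, 7] / [3] / [6];  Q = [1, 2, 5] / [3, 6] / [4] / [7];  common shape = (3, 2, 1, 1)

Row-insert the values π_1, π_2, … into P one at a time, bumping the leftmost entry strictly greater than the inserted value down to the next row. The recording tableau Q records, in position (i, j), the step at which that cell was added to P.
  Insert 3 (step 1): P = [3];  Q = [1]
  Insert 6 (step 2): P = [3, 6];  Q = [1, 2]
  Insert 4 (step 3): P = [3, 4] / [6];  Q = [1, 2] / [3]
  Insert 2 (step 4): P = [2, 4] / [3] / [6];  Q = [1, 2] / [3] / [4]
  Insert 7 (step 5): P = [2, 4, 7] / [3] / [6];  Q = [1, 2, 5] / [3] / [4]
  Insert 5 (step 6): P = [2, 4, 5] / [3, 7] / [6];  Q = [1, 2, 5] / [3, 6] / [4]
  Insert 1 (step 7): P = [1, 4, 5] / [2, 7] / [3] / [6];  Q = [1, 2, 5] / [3, 6] / [4] / [7]
Final shape: (3, 2, 1, 1).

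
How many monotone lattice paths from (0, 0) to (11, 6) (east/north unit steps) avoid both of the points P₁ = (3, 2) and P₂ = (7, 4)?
Number of paths = 4726

Inclusion–exclusion. Total paths: C(17, 11) = 12376. Through P₁: C(5, 3)·C(12, 8) = 4950. Through P₂: C(11, 7)·C(6, 4) = 4950. Since P₁ is strictly southwest of P₂, a monotone path through both must visit P₁ then P₂; paths through both = C(5, 3)·C(6, 4)·C(6, 4) = 2250. Avoid both = 12376 − 4950 − 4950 + 2250 = 4726.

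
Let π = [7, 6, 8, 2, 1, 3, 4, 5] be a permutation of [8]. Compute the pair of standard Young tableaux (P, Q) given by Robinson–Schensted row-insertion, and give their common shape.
P = [1, 3, 4, 5] / [2, 8] / [6] / [7];  Q = [1, 3, 7, 8] / [2, 6] / [4] / [5];  common shape = (4, 2, 1, 1)

Row-insert the values π_1, π_2, … into P one at a time, bumping the leftmost entry strictly greater than the inserted value down to the next row. The recording tableau Q records, in position (i, j), the step at which that cell was added to P.
  Insert 7 (step 1): P = [7];  Q = [1]
  Insert 6 (step 2): P = [6] / [7];  Q = [1] / [2]
  Insert 8 (step 3): P = [6, 8] / [7];  Q = [1, 3] / [2]
  Insert 2 (step 4): P = [2, 8] / [6] / [7];  Q = [1, 3] / [2] / [4]
  Insert 1 (step 5): P = [1, 8] / [2] / [6] / [7];  Q = [1, 3] / [2] / [4] / [5]
  Insert 3 (step 6): P = [1, 3] / [2, 8] / [6] / [7];  Q = [1, 3] / [2, 6] / [4] / [5]
  Insert 4 (step 7): P = [1, 3, 4] / [2, 8] / [6] / [7];  Q = [1, 3, 7] / [2, 6] / [4] / [5]
  Insert 5 (step 8): P = [1, 3, 4, 5] / [2, 8] / [6] / [7];  Q = [1, 3, 7, 8] / [2, 6] / [4] / [5]
Final shape: (4, 2, 1, 1).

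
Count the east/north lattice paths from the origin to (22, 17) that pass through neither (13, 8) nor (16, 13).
Number of paths = 29269054260

Inclusion–exclusion. Total paths: C(39, 22) = 51021117810. Through P₁: C(21, 13)·C(18, 9) = 9893683800. Through P₂: C(29, 16)·C(10, 6) = 14251422150. Since P₁ is strictly southwest of P₂, a monotone path through both must visit P₁ then P₂; paths through both = C(21, 13)·C(8, 3)·C(10, 6) = 2393042400. Avoid both = 51021117810 − 9893683800 − 14251422150 + 2393042400 = 29269054260.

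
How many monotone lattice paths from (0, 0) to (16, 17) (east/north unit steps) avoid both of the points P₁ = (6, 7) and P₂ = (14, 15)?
Number of paths = 516918774

Inclusion–exclusion. Total paths: C(33, 16) = 1166803110. Through P₁: C(13, 6)·C(20, 10) = 317041296. Through P₂: C(29, 14)·C(4, 2) = 465352560. Since P₁ is strictly southwest of P₂, a monotone path through both must visit P₁ then P₂; paths through both = C(13, 6)·C(16, 8)·C(4, 2) = 132509520. Avoid both = 1166803110 − 317041296 − 465352560 + 132509520 = 516918774.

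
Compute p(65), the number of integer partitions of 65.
p(65) = 2012558

Compute p(n) via the recurrence p(n, m) = p(n, m−1) + p(n−m, m), where p(n, m) counts partitions of n with all parts ≤ m and p(n) = p(n, n). The base cases are p(0, m) = 1 and p(n, 0) = 0 for n > 0. Filling the table yields p(65) = 2012558. (Euler's pentagonal recurrence is an alternative.)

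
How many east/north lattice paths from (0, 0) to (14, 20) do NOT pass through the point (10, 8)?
Number of paths = 1312336080

Total paths from (0, 0) to (14, 20): C(34, 14) = 1391975640. Paths through (10, 8): (paths (0, 0) → (10, 8)) × (paths (10, 8) → (14, 20)) = C(18, 10) · C(16, 4) = 43758 · 1820 = 79639560. Avoidance count = 1391975640 − 79639560 = 1312336080.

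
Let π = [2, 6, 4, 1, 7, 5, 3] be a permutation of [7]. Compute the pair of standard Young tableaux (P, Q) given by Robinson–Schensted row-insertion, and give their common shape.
P = [1, 3, 5] / [2, 4] / [6, 7];  Q = [1, 2, 5] / [3, 6] / [4, 7];  common shape = (3, 2, 2)

Row-insert the values π_1, π_2, … into P one at a time, bumping the leftmost entry strictly greater than the inserted value down to the next row. The recording tableau Q records, in position (i, j), the step at which that cell was added to P.
  Insert 2 (step 1): P = [2];  Q = [1]
  Insert 6 (step 2): P = [2, 6];  Q = [1, 2]
  Insert 4 (step 3): P = [2, 4] / [6];  Q = [1, 2] / [3]
  Insert 1 (step 4): P = [1, 4] / [2] / [6];  Q = [1, 2] / [3] / [4]
  Insert 7 (step 5): P = [1, 4, 7] / [2] / [6];  Q = [1, 2, 5] / [3] / [4]
  Insert 5 (step 6): P = [1, 4, 5] / [2, 7] / [6];  Q = [1, 2, 5] / [3, 6] / [4]
  Insert 3 (step 7): P = [1, 3, 5] / [2, 4] / [6, 7];  Q = [1, 2, 5] / [3, 6] / [4, 7]
Final shape: (3, 2, 2).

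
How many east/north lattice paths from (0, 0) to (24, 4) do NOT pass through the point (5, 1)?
Number of paths = 11235

Total paths from (0, 0) to (24, 4): C(28, 24) = 20475. Paths through (5, 1): (paths (0, 0) → (5, 1)) × (paths (5, 1) → (24, 4)) = C(6, 5) · C(22, 19) = 6 · 1540 = 9240. Avoidance count = 20475 − 9240 = 11235.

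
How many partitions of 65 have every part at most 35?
p(65, parts ≤ 35) = 1989533

Use the recurrence p(n, m) = p(n, m−1) + p(n−m, m): either the largest part is < m (count p(n, m−1)) or the largest part is exactly m (remove one copy of m, count p(n−m, m)). With p(0, ·) = 1 this gives p(65, parts ≤ 35) = 1989533. (By conjugating Young diagrams, this also counts partitions of 65 into at most 35 parts.)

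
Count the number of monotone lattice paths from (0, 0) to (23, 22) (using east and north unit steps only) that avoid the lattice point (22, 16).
Number of paths = 3961035542790

Total paths from (0, 0) to (23, 22): C(45, 23) = 4116715363800. Paths through (22, 16): (paths (0, 0) → (22, 16)) × (paths (22, 16) → (23, 22)) = C(38, 22) · C(7, 1) = 22239974430 · 7 = 155679821010. Avoidance count = 4116715363800 − 155679821010 = 3961035542790.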